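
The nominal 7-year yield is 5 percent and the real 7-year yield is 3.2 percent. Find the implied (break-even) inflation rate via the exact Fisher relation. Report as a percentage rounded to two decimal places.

1.74%

(1 + π) = (1 + i)/(1 + r) = 1.05000 / 1.03200 = 1.017442
Break-even inflation = 1.017442 − 1 → 1.74%.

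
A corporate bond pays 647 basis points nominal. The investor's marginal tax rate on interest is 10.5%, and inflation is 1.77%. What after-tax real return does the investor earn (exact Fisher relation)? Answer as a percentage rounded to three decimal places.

3.951%

After-tax nominal return = 6.47% × (1 − 0.105) = 5.79065%.
1 + r = 1.0579065 / 1.01770 = 1.039507
After-tax real rate = 1.039507 − 1 → 3.951%.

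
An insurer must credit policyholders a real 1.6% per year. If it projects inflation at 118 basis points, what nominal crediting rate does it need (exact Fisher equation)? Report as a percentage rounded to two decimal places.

2.80%

(1 + i) = (1 + r)(1 + π) = 1.01600 × 1.01180 = 1.0279888
i = 1.0279888 − 1, so the required nominal rate is 2.80%.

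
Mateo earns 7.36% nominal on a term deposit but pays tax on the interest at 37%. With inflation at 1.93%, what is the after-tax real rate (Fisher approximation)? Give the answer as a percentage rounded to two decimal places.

After-tax nominal return = 7.36% × (1 − 0.37) = 4.6368%.
r ≈ 4.6368% − 1.93% → 2.71%.

2.71%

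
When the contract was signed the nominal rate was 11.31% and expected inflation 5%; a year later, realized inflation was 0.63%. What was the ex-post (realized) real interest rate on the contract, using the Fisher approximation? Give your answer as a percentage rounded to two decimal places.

Ex-post: 11.31% − 0.63% = 10.680%
So the realized real rate is 10.68%.

10.68%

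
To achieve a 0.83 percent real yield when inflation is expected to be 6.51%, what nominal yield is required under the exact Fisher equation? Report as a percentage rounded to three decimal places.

7.394%

(1 + i) = (1 + r)(1 + π) = 1.00830 × 1.06510 = 1.07394033
i = 1.07394033 − 1, so the required nominal rate is 7.394%.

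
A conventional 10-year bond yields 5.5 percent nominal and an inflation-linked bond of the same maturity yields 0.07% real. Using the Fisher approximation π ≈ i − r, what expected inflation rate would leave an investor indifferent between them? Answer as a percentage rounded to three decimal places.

5.430%

π ≈ i − r = 5.5% − 0.07% → 5.430%.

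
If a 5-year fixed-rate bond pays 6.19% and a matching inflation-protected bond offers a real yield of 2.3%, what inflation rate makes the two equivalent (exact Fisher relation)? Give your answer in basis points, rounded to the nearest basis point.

(1 + π) = (1 + i)/(1 + r) = 1.06190 / 1.02300 = 1.038025
Break-even inflation = 1.038025 − 1 → 380 basis points.

380 basis points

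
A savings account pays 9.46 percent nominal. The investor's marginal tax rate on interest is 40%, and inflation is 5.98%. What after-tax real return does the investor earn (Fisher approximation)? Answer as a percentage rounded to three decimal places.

After-tax nominal return = 9.46% × (1 − 0.4) = 5.6760%.
r ≈ 5.6760% − 5.98% → -0.304%.

-0.304%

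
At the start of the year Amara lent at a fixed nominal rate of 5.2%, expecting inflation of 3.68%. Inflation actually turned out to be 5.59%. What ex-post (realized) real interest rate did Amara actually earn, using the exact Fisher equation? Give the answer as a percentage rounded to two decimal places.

-0.37%

Ex-post: (1 + 0.0520)/(1 + 0.0559) − 1 = -0.3694%
So the realized real rate is -0.37%.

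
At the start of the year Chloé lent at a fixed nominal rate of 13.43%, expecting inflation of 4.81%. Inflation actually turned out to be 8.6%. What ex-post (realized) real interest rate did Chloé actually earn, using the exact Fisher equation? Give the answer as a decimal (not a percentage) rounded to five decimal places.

0.04448

Ex-post: (1 + 0.1343)/(1 + 0.0860) − 1 = 4.44751%
So the realized real rate is 0.04448.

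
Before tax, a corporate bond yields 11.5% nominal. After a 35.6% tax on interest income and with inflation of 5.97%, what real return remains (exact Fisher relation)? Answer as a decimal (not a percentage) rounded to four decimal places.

0.0136

After-tax nominal return = 11.5% × (1 − 0.356) = 7.4060%.
1 + r = 1.07406 / 1.05970 = 1.013551
After-tax real rate = 1.013551 − 1 → 0.0136.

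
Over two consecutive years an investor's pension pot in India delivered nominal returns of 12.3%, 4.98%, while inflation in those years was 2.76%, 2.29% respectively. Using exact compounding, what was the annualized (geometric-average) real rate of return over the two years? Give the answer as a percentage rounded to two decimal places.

Nominal growth factor = 1.1230 × 1.0498 = 1.17892540
Price-level growth factor = 1.0276 × 1.0229 = 1.05113204
Real growth factor = 1.17892540 / 1.05113204 = 1.12157689
Annualized real rate = 1.12157689^(1/2) − 1 = 5.9045% → 5.90%.

5.90%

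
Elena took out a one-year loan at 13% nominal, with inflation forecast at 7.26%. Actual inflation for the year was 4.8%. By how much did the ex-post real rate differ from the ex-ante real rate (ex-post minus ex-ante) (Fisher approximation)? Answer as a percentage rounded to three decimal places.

Ex-ante: 13% − 7.26% = 5.740%
Ex-post: 13% − 4.8% = 8.200%
Difference (ex-post − ex-ante) = 2.4600% → 2.460%.

2.460%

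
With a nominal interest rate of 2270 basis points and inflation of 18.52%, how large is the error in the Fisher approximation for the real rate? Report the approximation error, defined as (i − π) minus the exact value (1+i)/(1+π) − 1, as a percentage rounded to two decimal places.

Approximate: r ≈ 22.700% − 18.520% = 4.1800%
Exact: (1 + 0.2270)/(1 + 0.1852) − 1 = 3.5268%
Error = 4.1800% − 3.5268% = 0.6532% → 0.65%.

0.65%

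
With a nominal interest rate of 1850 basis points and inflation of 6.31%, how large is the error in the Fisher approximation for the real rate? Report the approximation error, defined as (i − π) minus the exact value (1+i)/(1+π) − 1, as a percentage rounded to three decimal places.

0.724%

Approximate: r ≈ 18.500% − 6.310% = 12.1900%
Exact: (1 + 0.1850)/(1 + 0.0631) − 1 = 11.46647%
Error = 12.1900% − 11.46647% = 0.72353% → 0.724%.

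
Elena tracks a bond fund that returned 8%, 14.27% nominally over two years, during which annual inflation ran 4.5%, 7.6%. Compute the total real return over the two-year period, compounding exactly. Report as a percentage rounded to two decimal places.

9.76%

Compound the nominal returns: 1.0800 × 1.1427 = 1.234116.
Compound inflation: 1.0450 × 1.0760 = 1.124420.
Deflate: 1.234116 / 1.124420 = 1.097558.
Total real return = 1.097558 − 1 → 9.76%.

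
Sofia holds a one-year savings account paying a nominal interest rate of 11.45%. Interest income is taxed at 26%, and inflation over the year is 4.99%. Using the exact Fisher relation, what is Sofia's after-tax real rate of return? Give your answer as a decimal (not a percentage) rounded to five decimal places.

0.03317

After-tax nominal return = 11.45% × (1 − 0.26) = 8.4730%.
1 + r = 1.08473 / 1.04990 = 1.0331746
After-tax real rate = 1.0331746 − 1 → 0.03317.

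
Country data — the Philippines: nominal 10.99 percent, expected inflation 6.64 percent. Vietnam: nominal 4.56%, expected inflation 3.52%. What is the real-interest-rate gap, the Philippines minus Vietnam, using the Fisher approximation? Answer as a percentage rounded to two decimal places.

The Philippines: 10.99% − 6.64% = 4.350%
Vietnam: 4.56% − 3.52% = 1.040%
Differential = 3.310% → 3.31%.

3.31%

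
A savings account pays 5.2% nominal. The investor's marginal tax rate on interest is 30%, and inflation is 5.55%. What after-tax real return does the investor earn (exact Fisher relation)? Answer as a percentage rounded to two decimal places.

-1.81%

After-tax nominal return = 5.2% × (1 − 0.3) = 3.6400%.
1 + r = 1.03640 / 1.05550 = 0.981904
After-tax real rate = 0.981904 − 1 → -1.81%.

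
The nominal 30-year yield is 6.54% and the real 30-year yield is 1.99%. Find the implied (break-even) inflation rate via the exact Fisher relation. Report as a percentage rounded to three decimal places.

(1 + π) = (1 + i)/(1 + r) = 1.06540 / 1.01990 = 1.044612
Break-even inflation = 1.044612 − 1 → 4.461%.

4.461%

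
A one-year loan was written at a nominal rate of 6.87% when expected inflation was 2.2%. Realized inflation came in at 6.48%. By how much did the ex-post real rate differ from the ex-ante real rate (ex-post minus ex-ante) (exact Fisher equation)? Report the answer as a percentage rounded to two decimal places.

-4.20%

Ex-ante: (1 + 0.0687)/(1 + 0.0220) − 1 = 4.5695%
Ex-post: (1 + 0.0687)/(1 + 0.0648) − 1 = 0.3663%
Difference (ex-post − ex-ante) = -4.2032% → -4.20%.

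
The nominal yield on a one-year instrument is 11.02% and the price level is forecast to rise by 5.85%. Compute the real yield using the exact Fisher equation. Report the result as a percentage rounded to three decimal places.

1 + r = 1.11020 / 1.05850 = 1.048843
r = 1.048843 − 1 = 4.8843%, i.e. 4.884%.

4.884%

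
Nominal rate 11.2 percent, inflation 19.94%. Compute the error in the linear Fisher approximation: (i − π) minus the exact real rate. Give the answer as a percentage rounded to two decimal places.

Approximate: r ≈ 11.200% − 19.940% = -8.7400%
Exact: (1 + 0.1120)/(1 + 0.1994) − 1 = -7.2870%
Error = -8.7400% − (-7.2870%) = -1.4530% → -1.45%.

-1.45%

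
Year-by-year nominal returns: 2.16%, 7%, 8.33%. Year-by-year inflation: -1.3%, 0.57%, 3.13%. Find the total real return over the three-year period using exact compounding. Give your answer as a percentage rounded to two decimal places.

Nominal growth factor = 1.0216 × 1.0700 × 1.0833 = 1.184168
Price-level growth factor = 0.9870 × 1.0057 × 1.0313 = 1.023695
Real growth factor = 1.184168 / 1.023695 = 1.156759
Total real return = 1.156759 − 1 → 15.68%.

15.68%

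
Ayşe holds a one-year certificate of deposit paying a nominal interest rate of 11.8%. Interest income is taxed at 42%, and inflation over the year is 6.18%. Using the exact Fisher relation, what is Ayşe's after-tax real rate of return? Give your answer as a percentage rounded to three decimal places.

0.625%

After-tax nominal return = 11.8% × (1 − 0.42) = 6.8440%.
1 + r = 1.06844 / 1.06180 = 1.006254
After-tax real rate = 1.006254 − 1 → 0.625%.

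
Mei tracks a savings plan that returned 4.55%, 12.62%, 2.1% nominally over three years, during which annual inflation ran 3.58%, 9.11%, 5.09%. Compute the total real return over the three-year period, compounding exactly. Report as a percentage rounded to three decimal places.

1.219%

Nominal growth factor = 1.0455 × 1.1262 × 1.0210 = 1.202168
Price-level growth factor = 1.0358 × 1.0911 × 1.0509 = 1.187687
Real growth factor = 1.202168 / 1.187687 = 1.012193
Total real return = 1.012193 − 1 → 1.219%.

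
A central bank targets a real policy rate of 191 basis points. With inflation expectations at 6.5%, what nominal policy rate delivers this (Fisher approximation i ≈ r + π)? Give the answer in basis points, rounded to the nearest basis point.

i ≈ r + π = 1.91% + 6.5% = 841 basis points.

841 basis points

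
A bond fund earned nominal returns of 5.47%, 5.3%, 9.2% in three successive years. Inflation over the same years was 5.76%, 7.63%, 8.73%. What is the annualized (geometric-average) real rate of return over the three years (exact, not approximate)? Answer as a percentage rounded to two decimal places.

-0.67%

Compound the nominal returns: 1.0547 × 1.0530 × 1.0920 = 1.2127742172.
Compound inflation: 1.0576 × 1.0763 × 1.0873 = 1.2376680230.
Deflate: 1.2127742172 / 1.2376680230 = 0.9798865242.
Annualized real rate = 0.9798865242^(1/3) − 1 = -0.674995% → -0.67%.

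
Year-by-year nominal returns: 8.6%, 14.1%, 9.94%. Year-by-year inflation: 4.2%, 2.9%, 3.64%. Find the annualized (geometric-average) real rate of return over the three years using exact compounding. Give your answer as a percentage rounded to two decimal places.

Compound the nominal returns: 1.0860 × 1.1410 × 1.0994 = 1.36229512.
Compound inflation: 1.0420 × 1.0290 × 1.0364 = 1.11124674.
Deflate: 1.36229512 / 1.11124674 = 1.22591597.
Annualized real rate = 1.22591597^(1/3) − 1 = 7.0254% → 7.03%.

7.03%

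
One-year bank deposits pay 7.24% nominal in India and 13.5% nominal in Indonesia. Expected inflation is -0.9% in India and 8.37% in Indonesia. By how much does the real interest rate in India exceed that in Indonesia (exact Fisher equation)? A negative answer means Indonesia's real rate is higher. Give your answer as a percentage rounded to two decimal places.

India: (1 + 0.0724)/(1 − 0.0090) − 1 = 8.2139%
Indonesia: (1 + 0.1350)/(1 + 0.0837) − 1 = 4.7338%
Differential = 8.2139% − 4.7338% = 3.4801% → 3.48%.

3.48%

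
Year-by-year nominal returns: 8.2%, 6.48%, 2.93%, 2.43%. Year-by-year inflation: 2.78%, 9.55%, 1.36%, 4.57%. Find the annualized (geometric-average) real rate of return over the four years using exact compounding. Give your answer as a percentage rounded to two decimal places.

0.44%

Compound the nominal returns: 1.0820 × 1.0648 × 1.0293 × 1.0243 = 1.21468718.
Compound inflation: 1.0278 × 1.0955 × 1.0136 × 1.0457 = 1.19342383.
Deflate: 1.21468718 / 1.19342383 = 1.01781710.
Annualized real rate = 1.01781710^(1/4) − 1 = 0.4425% → 0.44%.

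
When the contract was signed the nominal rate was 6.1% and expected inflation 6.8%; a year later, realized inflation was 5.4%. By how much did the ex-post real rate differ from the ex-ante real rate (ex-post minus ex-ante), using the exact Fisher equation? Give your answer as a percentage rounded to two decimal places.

Ex-ante: (1 + 0.0610)/(1 + 0.0680) − 1 = -0.6554%
Ex-post: (1 + 0.0610)/(1 + 0.0540) − 1 = 0.6641%
Difference (ex-post − ex-ante) = 1.3196% → 1.32%.

1.32%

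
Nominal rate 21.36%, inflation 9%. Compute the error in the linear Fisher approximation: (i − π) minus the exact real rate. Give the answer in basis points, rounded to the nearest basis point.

102 basis points

Approximate: r ≈ 21.360% − 9.000% = 12.3600%
Exact: (1 + 0.2136)/(1 + 0.0900) − 1 = 11.3394%
Error = 12.3600% − 11.3394% = 1.0206% → 102 basis points.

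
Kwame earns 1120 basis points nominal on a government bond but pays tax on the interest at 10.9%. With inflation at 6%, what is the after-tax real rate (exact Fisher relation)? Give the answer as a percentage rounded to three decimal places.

3.754%

After-tax nominal return = 11.2% × (1 − 0.109) = 9.9792%.
1 + r = 1.099792 / 1.06000 = 1.037540
After-tax real rate = 1.037540 − 1 → 3.754%.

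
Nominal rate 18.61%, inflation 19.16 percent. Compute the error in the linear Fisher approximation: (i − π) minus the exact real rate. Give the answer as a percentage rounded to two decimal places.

-0.09%

Approximate: r ≈ 18.610% − 19.160% = -0.5500%
Exact: (1 + 0.1861)/(1 + 0.1916) − 1 = -0.4616%
Error = -0.5500% − (-0.4616%) = -0.0884% → -0.09%.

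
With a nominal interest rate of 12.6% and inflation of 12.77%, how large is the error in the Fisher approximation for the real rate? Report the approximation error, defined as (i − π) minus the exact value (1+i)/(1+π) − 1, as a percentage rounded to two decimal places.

-0.02%

Approximate: r ≈ 12.600% − 12.770% = -0.1700%
Exact: (1 + 0.1260)/(1 + 0.1277) − 1 = -0.1507%
Error = -0.1700% − (-0.1507%) = -0.0193% → -0.02%.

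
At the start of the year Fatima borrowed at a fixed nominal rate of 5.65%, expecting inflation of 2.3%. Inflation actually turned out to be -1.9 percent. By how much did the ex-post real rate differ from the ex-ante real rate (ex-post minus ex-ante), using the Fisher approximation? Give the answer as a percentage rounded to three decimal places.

Ex-ante: 5.65% − 2.3% = 3.350%
Ex-post: 5.65% − (-1.9%) = 7.550%
Difference (ex-post − ex-ante) = 4.2000% → 4.200%.

4.200%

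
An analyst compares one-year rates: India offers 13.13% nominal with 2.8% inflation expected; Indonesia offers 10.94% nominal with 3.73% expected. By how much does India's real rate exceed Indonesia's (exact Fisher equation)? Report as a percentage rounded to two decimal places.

3.10%

India: (1 + 0.1313)/(1 + 0.0280) − 1 = 10.0486%
Indonesia: (1 + 0.1094)/(1 + 0.0373) − 1 = 6.9507%
Differential = 10.0486% − 6.9507% = 3.0979% → 3.10%.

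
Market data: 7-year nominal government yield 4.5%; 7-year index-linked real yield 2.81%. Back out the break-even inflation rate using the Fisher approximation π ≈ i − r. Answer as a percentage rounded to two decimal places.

1.69%

π ≈ i − r = 4.5% − 2.81% → 1.69%.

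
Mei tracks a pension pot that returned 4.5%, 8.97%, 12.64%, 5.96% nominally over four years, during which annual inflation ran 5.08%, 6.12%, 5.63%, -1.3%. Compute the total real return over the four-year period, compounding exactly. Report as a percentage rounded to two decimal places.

Compound the nominal returns: 1.0450 × 1.0897 × 1.1264 × 1.0596 = 1.359120.
Compound inflation: 1.0508 × 1.0612 × 1.0563 × 0.9870 = 1.162577.
Deflate: 1.359120 / 1.162577 = 1.169058.
Total real return = 1.169058 − 1 → 16.91%.

16.91%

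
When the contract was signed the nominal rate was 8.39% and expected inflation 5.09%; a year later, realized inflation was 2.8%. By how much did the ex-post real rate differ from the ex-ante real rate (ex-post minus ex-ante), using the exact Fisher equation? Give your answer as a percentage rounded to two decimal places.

2.30%

Ex-ante: (1 + 0.0839)/(1 + 0.0509) − 1 = 3.1402%
Ex-post: (1 + 0.0839)/(1 + 0.0280) − 1 = 5.4377%
Difference (ex-post − ex-ante) = 2.2976% → 2.30%.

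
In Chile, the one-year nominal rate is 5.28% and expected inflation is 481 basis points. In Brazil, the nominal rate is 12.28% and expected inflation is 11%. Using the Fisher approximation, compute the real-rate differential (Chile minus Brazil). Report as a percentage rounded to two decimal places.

Chile: 5.28% − 4.81% = 0.470%
Brazil: 12.28% − 11% = 1.280%
Differential = -0.810% → -0.81%.

-0.81%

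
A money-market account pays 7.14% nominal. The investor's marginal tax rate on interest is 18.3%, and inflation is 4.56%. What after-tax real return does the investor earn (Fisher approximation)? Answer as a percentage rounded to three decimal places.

1.273%

After-tax nominal return = 7.14% × (1 − 0.183) = 5.83338%.
r ≈ 5.83338% − 4.56% → 1.273%.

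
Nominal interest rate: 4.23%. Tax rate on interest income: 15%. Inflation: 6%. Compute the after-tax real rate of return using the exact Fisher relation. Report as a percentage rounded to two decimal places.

After-tax nominal return = 4.23% × (1 − 0.15) = 3.5955%.
1 + r = 1.035955 / 1.06000 = 0.977316
After-tax real rate = 0.977316 − 1 → -2.27%.

-2.27%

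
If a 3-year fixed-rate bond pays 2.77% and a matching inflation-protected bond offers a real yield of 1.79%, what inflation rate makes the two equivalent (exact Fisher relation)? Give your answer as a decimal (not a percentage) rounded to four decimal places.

(1 + π) = (1 + i)/(1 + r) = 1.02770 / 1.01790 = 1.009628
Break-even inflation = 1.009628 − 1 → 0.0096.

0.0096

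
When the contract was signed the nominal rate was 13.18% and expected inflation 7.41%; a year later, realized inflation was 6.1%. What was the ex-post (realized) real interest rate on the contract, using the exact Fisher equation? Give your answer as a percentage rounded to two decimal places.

Ex-post: (1 + 0.1318)/(1 + 0.0610) − 1 = 6.6730%
So the realized real rate is 6.67%.

6.67%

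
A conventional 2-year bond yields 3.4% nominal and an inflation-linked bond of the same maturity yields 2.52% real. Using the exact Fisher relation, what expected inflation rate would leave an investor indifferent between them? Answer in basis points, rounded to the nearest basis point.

86 basis points

(1 + π) = (1 + i)/(1 + r) = 1.03400 / 1.02520 = 1.008584
Break-even inflation = 1.008584 − 1 → 86 basis points.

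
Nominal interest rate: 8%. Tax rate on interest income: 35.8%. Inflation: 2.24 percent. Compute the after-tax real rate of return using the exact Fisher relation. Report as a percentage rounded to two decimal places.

2.83%

After-tax nominal return = 8% × (1 − 0.358) = 5.1360%.
1 + r = 1.05136 / 1.02240 = 1.028326
After-tax real rate = 1.028326 − 1 → 2.83%.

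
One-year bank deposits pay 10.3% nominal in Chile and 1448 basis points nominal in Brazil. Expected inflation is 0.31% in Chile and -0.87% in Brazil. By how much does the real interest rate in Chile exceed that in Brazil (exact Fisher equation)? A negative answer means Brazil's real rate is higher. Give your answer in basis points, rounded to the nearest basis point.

-553 basis points

Chile: (1 + 0.1030)/(1 + 0.0031) − 1 = 9.9591%
Brazil: (1 + 0.1448)/(1 − 0.0087) − 1 = 15.4847%
Differential = 9.9591% − 15.4847% = -5.5256% → -553 basis points.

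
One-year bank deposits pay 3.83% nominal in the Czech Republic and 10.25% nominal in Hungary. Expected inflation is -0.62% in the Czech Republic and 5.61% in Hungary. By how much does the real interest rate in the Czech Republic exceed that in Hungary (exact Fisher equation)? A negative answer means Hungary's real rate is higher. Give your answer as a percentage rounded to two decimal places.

The Czech Republic: (1 + 0.0383)/(1 − 0.0062) − 1 = 4.4778%
Hungary: (1 + 0.1025)/(1 + 0.0561) − 1 = 4.3935%
Differential = 4.4778% − 4.3935% = 0.0842% → 0.08%.

0.08%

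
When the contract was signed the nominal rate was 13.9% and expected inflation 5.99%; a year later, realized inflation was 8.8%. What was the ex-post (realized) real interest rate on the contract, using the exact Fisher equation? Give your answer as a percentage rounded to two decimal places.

Ex-post: (1 + 0.1390)/(1 + 0.0880) − 1 = 4.6875%
So the realized real rate is 4.69%.

4.69%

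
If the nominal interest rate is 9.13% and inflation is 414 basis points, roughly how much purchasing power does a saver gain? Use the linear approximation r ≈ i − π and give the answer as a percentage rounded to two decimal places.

r ≈ i − π = 9.13% − 4.14% = 4.99%.

4.99%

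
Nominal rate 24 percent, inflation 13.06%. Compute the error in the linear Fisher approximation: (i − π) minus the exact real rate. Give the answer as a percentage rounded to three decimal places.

Approximate: r ≈ 24.000% − 13.060% = 10.9400%
Exact: (1 + 0.2400)/(1 + 0.1306) − 1 = 9.6763%
Error = 10.9400% − 9.6763% = 1.2637% → 1.264%.

1.264%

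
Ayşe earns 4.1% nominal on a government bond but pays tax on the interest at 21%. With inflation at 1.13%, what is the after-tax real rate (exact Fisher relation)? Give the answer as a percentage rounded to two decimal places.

2.09%

After-tax nominal return = 4.1% × (1 − 0.21) = 3.2390%.
1 + r = 1.03239 / 1.01130 = 1.020854
After-tax real rate = 1.020854 − 1 → 2.09%.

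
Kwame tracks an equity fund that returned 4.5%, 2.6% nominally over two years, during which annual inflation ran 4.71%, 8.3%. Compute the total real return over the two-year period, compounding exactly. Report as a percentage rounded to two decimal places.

Nominal growth factor = 1.0450 × 1.0260 = 1.072170
Price-level growth factor = 1.0471 × 1.0830 = 1.134009
Real growth factor = 1.072170 / 1.134009 = 0.945468
Total real return = 0.945468 − 1 → -5.45%.

-5.45%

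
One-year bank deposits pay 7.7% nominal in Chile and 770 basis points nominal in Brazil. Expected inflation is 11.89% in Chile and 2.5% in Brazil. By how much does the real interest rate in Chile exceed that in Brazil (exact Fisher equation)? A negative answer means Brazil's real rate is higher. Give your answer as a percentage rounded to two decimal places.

Chile: (1 + 0.0770)/(1 + 0.1189) − 1 = -3.7447%
Brazil: (1 + 0.0770)/(1 + 0.0250) − 1 = 5.0732%
Differential = -3.7447% − 5.0732% = -8.8179% → -8.82%.

-8.82%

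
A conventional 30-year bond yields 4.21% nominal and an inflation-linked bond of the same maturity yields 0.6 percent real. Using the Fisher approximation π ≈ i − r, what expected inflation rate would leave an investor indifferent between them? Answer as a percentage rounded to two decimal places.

3.61%

π ≈ i − r = 4.21% − 0.6% → 3.61%.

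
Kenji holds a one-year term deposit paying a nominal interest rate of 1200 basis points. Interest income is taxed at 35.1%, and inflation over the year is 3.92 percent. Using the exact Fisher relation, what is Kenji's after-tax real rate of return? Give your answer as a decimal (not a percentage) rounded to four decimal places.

0.0372

After-tax nominal return = 12% × (1 − 0.351) = 7.7880%.
1 + r = 1.07788 / 1.03920 = 1.037221
After-tax real rate = 1.037221 − 1 → 0.0372.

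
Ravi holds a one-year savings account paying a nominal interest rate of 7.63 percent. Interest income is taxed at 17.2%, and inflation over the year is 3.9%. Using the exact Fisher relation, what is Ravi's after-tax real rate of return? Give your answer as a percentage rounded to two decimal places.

2.33%

After-tax nominal return = 7.63% × (1 − 0.172) = 6.31764%.
1 + r = 1.0631764 / 1.03900 = 1.023269
After-tax real rate = 1.023269 − 1 → 2.33%.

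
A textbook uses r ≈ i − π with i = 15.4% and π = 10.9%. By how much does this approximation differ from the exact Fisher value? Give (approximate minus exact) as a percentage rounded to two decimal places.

0.44%

Approximate: r ≈ 15.400% − 10.900% = 4.5000%
Exact: (1 + 0.1540)/(1 + 0.1090) − 1 = 4.0577%
Error = 4.5000% − 4.0577% = 0.4423% → 0.44%.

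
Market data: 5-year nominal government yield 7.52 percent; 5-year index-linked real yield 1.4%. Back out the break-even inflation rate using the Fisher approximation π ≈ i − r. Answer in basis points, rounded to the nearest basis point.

π ≈ i − r = 7.52% − 1.4% → 612 basis points.

612 basis points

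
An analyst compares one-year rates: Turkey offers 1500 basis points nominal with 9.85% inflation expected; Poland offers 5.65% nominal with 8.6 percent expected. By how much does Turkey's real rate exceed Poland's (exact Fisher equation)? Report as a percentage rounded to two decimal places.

Turkey: (1 + 0.1500)/(1 + 0.0985) − 1 = 4.6882%
Poland: (1 + 0.0565)/(1 + 0.0860) − 1 = -2.7164%
Differential = 4.6882% − (-2.7164%) = 7.4046% → 7.40%.

7.40%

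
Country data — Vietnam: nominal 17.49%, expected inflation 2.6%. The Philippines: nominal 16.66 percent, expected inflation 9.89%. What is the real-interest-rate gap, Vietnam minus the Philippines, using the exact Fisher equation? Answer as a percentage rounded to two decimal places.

8.35%

Vietnam: (1 + 0.1749)/(1 + 0.0260) − 1 = 14.5127%
The Philippines: (1 + 0.1666)/(1 + 0.0989) − 1 = 6.1607%
Differential = 14.5127% − 6.1607% = 8.3520% → 8.35%.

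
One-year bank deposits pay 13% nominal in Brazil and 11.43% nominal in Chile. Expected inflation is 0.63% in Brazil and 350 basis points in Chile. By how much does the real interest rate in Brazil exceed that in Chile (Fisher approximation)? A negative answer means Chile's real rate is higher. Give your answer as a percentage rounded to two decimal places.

Brazil: 13% − 0.63% = 12.370%
Chile: 11.43% − 3.5% = 7.930%
Differential = 4.440% → 4.44%.

4.44%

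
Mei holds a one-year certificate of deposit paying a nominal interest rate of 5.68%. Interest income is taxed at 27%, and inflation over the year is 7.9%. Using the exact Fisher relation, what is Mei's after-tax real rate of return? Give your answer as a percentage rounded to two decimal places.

-3.48%

After-tax nominal return = 5.68% × (1 − 0.27) = 4.1464%.
1 + r = 1.041464 / 1.07900 = 0.965212
After-tax real rate = 0.965212 − 1 → -3.48%.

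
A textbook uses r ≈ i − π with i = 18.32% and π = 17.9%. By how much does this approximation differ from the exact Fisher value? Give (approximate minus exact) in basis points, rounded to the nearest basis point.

6 basis points

Approximate: r ≈ 18.320% − 17.900% = 0.4200%
Exact: (1 + 0.1832)/(1 + 0.1790) − 1 = 0.3562%
Error = 0.4200% − 0.3562% = 0.0638% → 6 basis points.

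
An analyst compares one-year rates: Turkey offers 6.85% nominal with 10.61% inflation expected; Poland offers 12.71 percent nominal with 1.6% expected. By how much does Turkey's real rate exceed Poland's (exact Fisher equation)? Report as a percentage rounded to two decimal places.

Turkey: (1 + 0.0685)/(1 + 0.1061) − 1 = -3.3993%
Poland: (1 + 0.1271)/(1 + 0.0160) − 1 = 10.9350%
Differential = -3.3993% − 10.9350% = -14.3344% → -14.33%.

-14.33%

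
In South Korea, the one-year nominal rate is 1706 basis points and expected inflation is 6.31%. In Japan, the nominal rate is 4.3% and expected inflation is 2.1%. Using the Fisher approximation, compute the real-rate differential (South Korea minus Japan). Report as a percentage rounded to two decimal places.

8.55%

South Korea: 17.06% − 6.31% = 10.750%
Japan: 4.3% − 2.1% = 2.200%
Differential = 8.550% → 8.55%.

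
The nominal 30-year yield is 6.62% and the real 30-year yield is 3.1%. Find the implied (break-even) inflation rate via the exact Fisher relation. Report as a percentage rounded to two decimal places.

(1 + π) = (1 + i)/(1 + r) = 1.06620 / 1.03100 = 1.034142
Break-even inflation = 1.034142 − 1 → 3.41%.

3.41%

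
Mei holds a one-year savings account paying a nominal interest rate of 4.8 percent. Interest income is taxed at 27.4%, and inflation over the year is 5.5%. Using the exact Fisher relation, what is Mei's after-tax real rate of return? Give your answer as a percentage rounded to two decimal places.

-1.91%

After-tax nominal return = 4.8% × (1 − 0.274) = 3.4848%.
1 + r = 1.034848 / 1.05500 = 0.980899
After-tax real rate = 0.980899 − 1 → -1.91%.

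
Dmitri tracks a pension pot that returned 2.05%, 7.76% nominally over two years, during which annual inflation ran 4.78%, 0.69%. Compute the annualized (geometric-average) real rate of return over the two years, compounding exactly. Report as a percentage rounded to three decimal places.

2.095%

Nominal growth factor = 1.0205 × 1.0776 = 1.09969080
Price-level growth factor = 1.0478 × 1.0069 = 1.05502982
Real growth factor = 1.09969080 / 1.05502982 = 1.04233149
Annualized real rate = 1.04233149^(1/2) − 1 = 2.0946% → 2.095%.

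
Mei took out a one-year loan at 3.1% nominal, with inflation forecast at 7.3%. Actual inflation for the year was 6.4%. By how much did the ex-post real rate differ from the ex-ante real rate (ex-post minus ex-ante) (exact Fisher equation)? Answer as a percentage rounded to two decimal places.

0.81%

Ex-ante: (1 + 0.0310)/(1 + 0.0730) − 1 = -3.9143%
Ex-post: (1 + 0.0310)/(1 + 0.0640) − 1 = -3.1015%
Difference (ex-post − ex-ante) = 0.8128% → 0.81%.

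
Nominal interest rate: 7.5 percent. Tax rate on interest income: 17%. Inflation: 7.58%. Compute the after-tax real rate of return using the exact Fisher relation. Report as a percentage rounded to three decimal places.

-1.260%

After-tax nominal return = 7.5% × (1 − 0.17) = 6.2250%.
1 + r = 1.06225 / 1.07580 = 0.9874047
After-tax real rate = 0.9874047 − 1 → -1.260%.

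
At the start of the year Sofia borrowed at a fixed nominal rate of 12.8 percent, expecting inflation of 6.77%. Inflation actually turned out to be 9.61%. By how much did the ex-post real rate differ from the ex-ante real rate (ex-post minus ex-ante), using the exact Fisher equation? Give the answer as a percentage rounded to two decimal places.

-2.74%

Ex-ante: (1 + 0.1280)/(1 + 0.0677) − 1 = 5.6477%
Ex-post: (1 + 0.1280)/(1 + 0.0961) − 1 = 2.9103%
Difference (ex-post − ex-ante) = -2.7373% → -2.74%.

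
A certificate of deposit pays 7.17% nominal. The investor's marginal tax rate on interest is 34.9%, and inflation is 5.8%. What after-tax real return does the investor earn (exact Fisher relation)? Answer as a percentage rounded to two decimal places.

-1.07%

After-tax nominal return = 7.17% × (1 − 0.349) = 4.66767%.
1 + r = 1.0466767 / 1.05800 = 0.989297
After-tax real rate = 0.989297 − 1 → -1.07%.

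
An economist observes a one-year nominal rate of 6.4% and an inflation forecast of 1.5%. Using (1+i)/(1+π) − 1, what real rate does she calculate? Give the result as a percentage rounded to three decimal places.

By the Fisher equation, 1 + r = (1 + i)/(1 + π).
1 + r = 1.06400 / 1.01500 = 1.048276
r = 1.048276 − 1 = 4.8276%, i.e. 4.828%.

4.828%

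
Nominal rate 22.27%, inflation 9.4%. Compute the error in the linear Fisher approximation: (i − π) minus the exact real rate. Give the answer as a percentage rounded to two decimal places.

Approximate: r ≈ 22.270% − 9.400% = 12.8700%
Exact: (1 + 0.2227)/(1 + 0.0940) − 1 = 11.7642%
Error = 12.8700% − 11.7642% = 1.1058% → 1.11%.

1.11%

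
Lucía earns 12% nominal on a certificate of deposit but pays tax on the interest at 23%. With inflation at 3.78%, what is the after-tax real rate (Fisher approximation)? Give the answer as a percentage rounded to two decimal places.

5.46%

After-tax nominal return = 12% × (1 − 0.23) = 9.2400%.
r ≈ 9.2400% − 3.78% → 5.46%.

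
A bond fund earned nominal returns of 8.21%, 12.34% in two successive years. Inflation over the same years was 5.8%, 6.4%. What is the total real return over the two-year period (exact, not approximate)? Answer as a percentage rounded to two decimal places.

Compound the nominal returns: 1.0821 × 1.1234 = 1.215631.
Compound inflation: 1.0580 × 1.0640 = 1.125712.
Deflate: 1.215631 / 1.125712 = 1.079878.
Total real return = 1.079878 − 1 → 7.99%.

7.99%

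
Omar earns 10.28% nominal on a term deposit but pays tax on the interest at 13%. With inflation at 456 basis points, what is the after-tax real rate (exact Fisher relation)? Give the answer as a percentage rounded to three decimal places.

After-tax nominal return = 10.28% × (1 − 0.13) = 8.9436%.
1 + r = 1.089436 / 1.04560 = 1.041924
After-tax real rate = 1.041924 − 1 → 4.192%.

4.192%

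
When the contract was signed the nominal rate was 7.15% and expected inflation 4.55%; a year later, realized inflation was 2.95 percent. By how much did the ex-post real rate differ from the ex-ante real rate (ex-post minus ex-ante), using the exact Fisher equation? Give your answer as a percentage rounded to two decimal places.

1.59%

Ex-ante: (1 + 0.0715)/(1 + 0.0455) − 1 = 2.4868%
Ex-post: (1 + 0.0715)/(1 + 0.0295) − 1 = 4.0797%
Difference (ex-post − ex-ante) = 1.5928% → 1.59%.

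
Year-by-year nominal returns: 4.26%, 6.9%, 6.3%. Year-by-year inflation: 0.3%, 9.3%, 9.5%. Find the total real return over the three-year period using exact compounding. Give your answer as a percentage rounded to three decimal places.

Nominal growth factor = 1.0426 × 1.0690 × 1.0630 = 1.184755
Price-level growth factor = 1.0030 × 1.0930 × 1.0950 = 1.200426
Real growth factor = 1.184755 / 1.200426 = 0.986946
Total real return = 0.986946 − 1 → -1.305%.

-1.305%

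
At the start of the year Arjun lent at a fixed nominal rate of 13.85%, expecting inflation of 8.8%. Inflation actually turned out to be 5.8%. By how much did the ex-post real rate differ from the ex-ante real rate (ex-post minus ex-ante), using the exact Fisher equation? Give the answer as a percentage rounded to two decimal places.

Ex-ante: (1 + 0.1385)/(1 + 0.0880) − 1 = 4.6415%
Ex-post: (1 + 0.1385)/(1 + 0.0580) − 1 = 7.6087%
Difference (ex-post − ex-ante) = 2.9672% → 2.97%.

2.97%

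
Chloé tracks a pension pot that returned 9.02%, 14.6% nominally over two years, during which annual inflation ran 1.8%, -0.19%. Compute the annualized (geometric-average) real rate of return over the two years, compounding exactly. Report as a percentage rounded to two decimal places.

Nominal growth factor = 1.0902 × 1.1460 = 1.24936920
Price-level growth factor = 1.0180 × 0.9981 = 1.01606580
Real growth factor = 1.24936920 / 1.01606580 = 1.22961446
Annualized real rate = 1.22961446^(1/2) − 1 = 10.8880% → 10.89%.

10.89%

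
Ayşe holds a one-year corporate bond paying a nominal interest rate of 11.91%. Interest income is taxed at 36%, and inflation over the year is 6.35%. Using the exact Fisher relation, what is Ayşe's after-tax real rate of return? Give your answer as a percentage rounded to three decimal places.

After-tax nominal return = 11.91% × (1 − 0.36) = 7.6224%.
1 + r = 1.076224 / 1.06350 = 1.011964
After-tax real rate = 1.011964 − 1 → 1.196%.

1.196%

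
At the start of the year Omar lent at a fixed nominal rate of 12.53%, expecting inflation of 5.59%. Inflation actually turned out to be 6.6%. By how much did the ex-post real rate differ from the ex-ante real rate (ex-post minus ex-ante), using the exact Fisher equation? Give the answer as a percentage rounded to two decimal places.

Ex-ante: (1 + 0.1253)/(1 + 0.0559) − 1 = 6.5726%
Ex-post: (1 + 0.1253)/(1 + 0.0660) − 1 = 5.5629%
Difference (ex-post − ex-ante) = -1.0097% → -1.01%.

-1.01%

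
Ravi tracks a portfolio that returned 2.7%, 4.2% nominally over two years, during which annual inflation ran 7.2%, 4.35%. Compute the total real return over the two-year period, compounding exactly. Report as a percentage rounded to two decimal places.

Compound the nominal returns: 1.0270 × 1.0420 = 1.070134.
Compound inflation: 1.0720 × 1.0435 = 1.118632.
Deflate: 1.070134 / 1.118632 = 0.956645.
Total real return = 0.956645 − 1 → -4.34%.

-4.34%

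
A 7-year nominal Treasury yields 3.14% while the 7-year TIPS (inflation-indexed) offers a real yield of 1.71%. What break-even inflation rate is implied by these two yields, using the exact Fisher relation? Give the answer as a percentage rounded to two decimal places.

1.41%

(1 + π) = (1 + i)/(1 + r) = 1.03140 / 1.01710 = 1.014060
Break-even inflation = 1.014060 − 1 → 1.41%.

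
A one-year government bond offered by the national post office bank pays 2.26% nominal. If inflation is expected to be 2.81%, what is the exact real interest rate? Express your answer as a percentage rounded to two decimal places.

1 + r = 1.02260 / 1.02810 = 0.9946503
r = 0.9946503 − 1 = -0.53497%, i.e. -0.53%.

-0.53%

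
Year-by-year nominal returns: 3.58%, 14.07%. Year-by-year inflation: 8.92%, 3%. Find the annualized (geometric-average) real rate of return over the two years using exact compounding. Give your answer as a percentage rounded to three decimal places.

Compound the nominal returns: 1.0358 × 1.1407 = 1.181537060.
Compound inflation: 1.0892 × 1.0300 = 1.121876000.
Deflate: 1.181537060 / 1.121876000 = 1.053179728.
Annualized real rate = 1.053179728^(1/2) − 1 = 2.62455% → 2.625%.

2.625%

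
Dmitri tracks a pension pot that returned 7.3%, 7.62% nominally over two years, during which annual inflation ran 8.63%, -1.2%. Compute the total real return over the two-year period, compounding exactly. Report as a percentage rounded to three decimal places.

7.593%

Compound the nominal returns: 1.0730 × 1.0762 = 1.1547626.
Compound inflation: 1.0863 × 0.9880 = 1.0732644.
Deflate: 1.1547626 / 1.0732644 = 1.0759349.
Total real return = 1.0759349 − 1 → 7.593%.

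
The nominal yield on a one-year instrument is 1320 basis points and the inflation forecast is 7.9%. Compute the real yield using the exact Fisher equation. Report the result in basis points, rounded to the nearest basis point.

By the Fisher identity, 1 + r = (1 + i)/(1 + π).
1 + r = 1.13200 / 1.07900 = 1.049120
r = 1.049120 − 1 = 4.9120%, i.e. 491 basis points.

491 basis points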